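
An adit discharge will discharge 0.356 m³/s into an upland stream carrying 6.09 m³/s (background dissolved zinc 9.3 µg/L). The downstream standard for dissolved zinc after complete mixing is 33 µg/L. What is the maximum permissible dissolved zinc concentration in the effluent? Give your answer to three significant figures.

At the limit, (Qr·Cr + Qe·Cₑ)/(Qr + Qe) = 33:
Cₑ = (6.446·33 − 6.090·9.300) / 0.3560 = 438.4 µg/L.

438 µg/L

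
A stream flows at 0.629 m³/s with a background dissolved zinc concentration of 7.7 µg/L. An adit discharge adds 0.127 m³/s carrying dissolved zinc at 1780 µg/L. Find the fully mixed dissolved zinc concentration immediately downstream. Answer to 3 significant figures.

After mixing, C = (0.6290·7.700 + 0.1270·1780) / 0.7560 = 230.9/0.7560 = 305.4 µg/L.

305 µg/L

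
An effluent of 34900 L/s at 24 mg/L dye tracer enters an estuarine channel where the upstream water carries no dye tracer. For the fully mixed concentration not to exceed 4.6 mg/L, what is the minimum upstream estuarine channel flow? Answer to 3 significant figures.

Set C_mix = 4.6: (Q·0 + 34900·24.00) / (Q + 34900) = 4.6
→ Q = 34900·(24.00 − 4.6)/(4.6 − 0) = 147200 L/s.

147000 L/s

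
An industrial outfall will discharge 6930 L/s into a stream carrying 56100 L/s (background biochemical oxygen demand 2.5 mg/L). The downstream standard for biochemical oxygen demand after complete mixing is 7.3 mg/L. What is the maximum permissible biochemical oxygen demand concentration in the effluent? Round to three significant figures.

At the limit, (Qr·Cr + Qe·Cₑ)/(Qr + Qe) = 7.3:
Cₑ = (63030·7.3 − 56100·2.500) / 6930 = 46.16 mg/L.

46.2 mg/L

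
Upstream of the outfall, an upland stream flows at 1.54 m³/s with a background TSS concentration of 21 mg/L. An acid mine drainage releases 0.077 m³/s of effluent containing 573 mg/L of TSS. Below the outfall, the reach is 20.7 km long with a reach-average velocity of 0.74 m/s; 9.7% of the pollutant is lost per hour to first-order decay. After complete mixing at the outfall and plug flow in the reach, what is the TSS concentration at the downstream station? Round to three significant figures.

Conservation of mass: C = (1.540·21.00 + 0.07700·573.0) / 1.617 = 76.46/1.617 = 47.29 mg/L.
Travel time t = 20.7·1000 / 0.74 = 27970 s = 7.770 h.
9.7%/h lost → k = −ln(1 − 0.097) = 0.1020 h⁻¹.
Decay over the reach: 47.29·exp(−kt) = 47.29·0.4526 = 21.40 mg/L.

21.4 mg/L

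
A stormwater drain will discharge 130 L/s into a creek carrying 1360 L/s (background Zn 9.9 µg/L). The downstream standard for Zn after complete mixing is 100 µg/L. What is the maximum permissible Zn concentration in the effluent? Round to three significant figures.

1040 µg/L

At the limit, (Qr·Cr + Qe·Cₑ)/(Qr + Qe) = 100:
Cₑ = (1490·100 − 1360·9.900) / 130.0 = 1043 µg/L.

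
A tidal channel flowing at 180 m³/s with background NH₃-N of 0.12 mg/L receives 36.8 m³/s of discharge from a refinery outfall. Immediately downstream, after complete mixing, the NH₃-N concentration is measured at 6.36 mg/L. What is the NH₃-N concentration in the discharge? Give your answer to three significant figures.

36.9 mg/L

Mass balance: 180.0·0.1200 + 36.80·Cₑ = 216.8·6.360
→ Cₑ = (216.8·6.360 − 180.0·0.1200) / 36.80 = 36.88 mg/L.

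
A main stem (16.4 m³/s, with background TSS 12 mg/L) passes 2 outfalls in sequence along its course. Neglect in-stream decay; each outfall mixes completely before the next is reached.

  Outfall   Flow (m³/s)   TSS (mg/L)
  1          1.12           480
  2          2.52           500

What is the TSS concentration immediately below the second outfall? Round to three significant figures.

99.5 mg/L

Below outfall 1: Q → 17.52 m³/s, C = (16.40·12.00 + 1.120·480.0)/17.52 = 41.92 mg/L.
Below outfall 2: Q → 20.04 m³/s, C = (17.52·41.92 + 2.520·500.0)/20.04 = 99.52 mg/L.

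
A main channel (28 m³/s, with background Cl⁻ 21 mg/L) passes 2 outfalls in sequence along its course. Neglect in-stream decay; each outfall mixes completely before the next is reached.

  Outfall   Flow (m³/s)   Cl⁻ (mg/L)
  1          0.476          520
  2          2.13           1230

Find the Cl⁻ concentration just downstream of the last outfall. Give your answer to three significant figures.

Outfall 1: combined Q = 28.48 m³/s; C = (28.00·21.00 + 0.4760·520.0)/28.48 = 29.34 mg/L.
Outfall 2: combined Q = 30.61 m³/s; C = (28.48·29.34 + 2.130·1230)/30.61 = 112.9 mg/L.

113 mg/L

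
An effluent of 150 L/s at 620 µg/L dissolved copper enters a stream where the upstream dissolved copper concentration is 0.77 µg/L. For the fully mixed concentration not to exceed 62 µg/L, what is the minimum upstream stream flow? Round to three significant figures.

Set C_mix = 62: (Q·0.7700 + 150.0·620.0) / (Q + 150.0) = 62
→ Q = 150.0·(620.0 − 62)/(62 − 0.7700) = 1367 L/s.

1370 L/s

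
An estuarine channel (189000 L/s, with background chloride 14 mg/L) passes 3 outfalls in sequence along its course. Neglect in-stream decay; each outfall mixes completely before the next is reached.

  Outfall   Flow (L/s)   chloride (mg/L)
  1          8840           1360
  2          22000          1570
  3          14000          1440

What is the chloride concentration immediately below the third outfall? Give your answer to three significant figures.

297 mg/L

After outfall 1: Q = 189000 + 8840 = 197800 L/s; C = (189000·14.00 + 8840·1360)/197800 = 74.14 mg/L.
After outfall 2: Q = 197800 + 22000 = 219800 L/s; C = (197800·74.14 + 22000·1570)/219800 = 223.8 mg/L.
After outfall 3: Q = 219800 + 14000 = 233800 L/s; C = (219800·223.8 + 14000·1440)/233800 = 296.6 mg/L.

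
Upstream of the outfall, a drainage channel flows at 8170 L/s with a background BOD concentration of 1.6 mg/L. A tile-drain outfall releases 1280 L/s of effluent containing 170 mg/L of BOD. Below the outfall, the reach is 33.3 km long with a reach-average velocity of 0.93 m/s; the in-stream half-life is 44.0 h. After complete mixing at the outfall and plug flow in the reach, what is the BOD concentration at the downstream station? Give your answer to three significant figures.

20.9 mg/L

Flow-weighted average: C = (8170·1.600 + 1280·170.0) / 9450 = 230700/9450 = 24.41 mg/L.
Travel time t = 33.3·1000 / 0.93 = 35810 s = 9.946 h.
Half-life 44.0 h → k = ln 2 / 44.0 = 0.01575 h⁻¹ = 0.3781 d⁻¹.
First-order decay: C = 24.41·exp(−k·t) = 24.41·0.8550 = 20.87 mg/L.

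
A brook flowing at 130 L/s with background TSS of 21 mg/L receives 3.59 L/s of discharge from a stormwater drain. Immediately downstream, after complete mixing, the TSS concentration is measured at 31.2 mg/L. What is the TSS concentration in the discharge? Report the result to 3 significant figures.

Mass balance: 130.0·21.00 + 3.590·Cₑ = 133.6·31.20
→ Cₑ = (133.6·31.20 − 130.0·21.00) / 3.590 = 400.6 mg/L.

401 mg/L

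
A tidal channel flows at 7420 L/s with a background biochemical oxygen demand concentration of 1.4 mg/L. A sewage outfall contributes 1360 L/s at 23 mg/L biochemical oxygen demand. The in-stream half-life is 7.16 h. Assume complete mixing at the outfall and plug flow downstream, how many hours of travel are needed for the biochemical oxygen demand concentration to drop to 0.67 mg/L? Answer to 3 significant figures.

20.2 h

Flow-weighted average: C = (7420·1.400 + 1360·23.00) / 8780 = 41670/8780 = 4.746 mg/L.
Half-life 7.16 h → k = ln 2 / 7.16 = 0.09681 h⁻¹ = 2.323 d⁻¹.
4.746·exp(−k·t) = 0.67 → t = ln(4.746/0.67)/k = 72800 s = 20.22 h.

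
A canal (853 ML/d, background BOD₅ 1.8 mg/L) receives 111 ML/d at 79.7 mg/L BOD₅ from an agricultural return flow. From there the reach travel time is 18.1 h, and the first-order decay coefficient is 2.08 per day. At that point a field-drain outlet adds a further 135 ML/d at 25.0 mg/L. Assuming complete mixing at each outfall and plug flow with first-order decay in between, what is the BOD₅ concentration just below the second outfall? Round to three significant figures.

5.04 mg/L

Conservation of mass: C = (853.0·1.800 + 111.0·79.70) / 964.0 = 10380/964.0 = 10.77 mg/L; combined flow 964.0 ML/d.
After decay, C = 10.77 × e^(−kt) = 10.77 × 0.2083 = 2.244 mg/L.
Second outfall: C = (964.0·2.244 + 135.0·25.00)/1099 = 5.039 mg/L.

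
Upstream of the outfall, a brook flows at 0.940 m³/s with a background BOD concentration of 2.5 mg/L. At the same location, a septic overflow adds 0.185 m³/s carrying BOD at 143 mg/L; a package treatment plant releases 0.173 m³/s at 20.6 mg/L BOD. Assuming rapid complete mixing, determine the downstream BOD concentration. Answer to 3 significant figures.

24.9 mg/L

Mass balance: C = (0.9400·2.500 + 0.1850·143.0 + 0.1730·20.60) / 1.298 = 32.37/1.298 = 24.94 mg/L.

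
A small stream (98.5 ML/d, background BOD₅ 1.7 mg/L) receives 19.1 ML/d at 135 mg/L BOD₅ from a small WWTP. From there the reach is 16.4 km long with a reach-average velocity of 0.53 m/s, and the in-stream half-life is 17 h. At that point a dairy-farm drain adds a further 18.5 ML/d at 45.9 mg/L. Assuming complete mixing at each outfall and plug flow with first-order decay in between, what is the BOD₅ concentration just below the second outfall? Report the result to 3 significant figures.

After mixing, C = (98.50·1.700 + 19.10·135.0) / 117.6 = 2746/117.6 = 23.35 mg/L; combined flow 117.6 ML/d.
Travel time t = 16.4·1000 / 0.53 = 30940 s = 8.595 h.
Half-life 17 h → k = ln 2 / 17 = 0.04077 h⁻¹ = 0.9786 d⁻¹.
After decay, C = 23.35 × e^(−kt) = 23.35 × 0.7044 = 16.45 mg/L.
Second outfall: C = (117.6·16.45 + 18.50·45.90)/136.1 = 20.45 mg/L.

20.5 mg/L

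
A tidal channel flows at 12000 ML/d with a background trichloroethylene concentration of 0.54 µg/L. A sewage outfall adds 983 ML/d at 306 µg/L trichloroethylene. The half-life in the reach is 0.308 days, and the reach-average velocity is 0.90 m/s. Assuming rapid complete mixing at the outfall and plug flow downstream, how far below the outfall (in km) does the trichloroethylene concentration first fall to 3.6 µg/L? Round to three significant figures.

65.1 km

Mass balance: C = (12000·0.5400 + 983.0·306.0) / 12980 = 307300/12980 = 23.67 µg/L.
Half-life 0.308 d → k = ln 2 / 0.308 = 2.250 d⁻¹.
Set 23.67·exp(−k·t) = 3.6 → t = ln(23.67/3.6)/k = 72300 s = 20.08 h.
Distance = v·t = 0.90·72300 = 65070 m = 65.07 km.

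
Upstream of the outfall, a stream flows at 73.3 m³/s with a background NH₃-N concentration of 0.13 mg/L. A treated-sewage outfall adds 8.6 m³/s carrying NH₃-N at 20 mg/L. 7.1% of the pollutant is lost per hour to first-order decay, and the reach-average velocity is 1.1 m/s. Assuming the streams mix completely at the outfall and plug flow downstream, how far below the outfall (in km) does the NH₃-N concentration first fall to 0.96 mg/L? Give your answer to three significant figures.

45.0 km

After mixing, C = (73.30·0.1300 + 8.600·20.00) / 81.90 = 181.5/81.90 = 2.216 mg/L.
7.1%/h lost → k = −ln(1 − 0.071) = 0.07365 h⁻¹.
Set 2.216·exp(−k·t) = 0.96 → t = ln(2.216/0.96)/k = 40900 s = 11.36 h.
Distance = v·t = 1.1·40900 = 44990 m = 44.99 km.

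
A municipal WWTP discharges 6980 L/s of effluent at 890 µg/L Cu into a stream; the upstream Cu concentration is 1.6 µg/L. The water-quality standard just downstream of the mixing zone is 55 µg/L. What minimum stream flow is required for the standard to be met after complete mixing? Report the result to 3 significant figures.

109000 L/s

Set C_mix = 55: (Q·1.600 + 6980·890.0) / (Q + 6980) = 55
→ Q = 6980·(890.0 − 55)/(55 − 1.600) = 109100 L/s.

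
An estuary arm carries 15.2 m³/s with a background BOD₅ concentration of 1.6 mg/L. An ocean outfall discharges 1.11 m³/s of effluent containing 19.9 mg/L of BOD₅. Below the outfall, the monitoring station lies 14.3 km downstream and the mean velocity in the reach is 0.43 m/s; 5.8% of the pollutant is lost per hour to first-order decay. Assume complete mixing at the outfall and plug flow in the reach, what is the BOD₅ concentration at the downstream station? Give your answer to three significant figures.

After mixing, C = (15.20·1.600 + 1.110·19.90) / 16.31 = 46.41/16.31 = 2.845 mg/L.
Travel time t = 14.3·1000 / 0.43 = 33260 s = 9.238 h.
5.8%/h lost → k = −ln(1 − 0.058) = 0.05975 h⁻¹.
After decay, C = 2.845 × e^(−kt) = 2.845 × 0.5758 = 1.638 mg/L.

1.64 mg/L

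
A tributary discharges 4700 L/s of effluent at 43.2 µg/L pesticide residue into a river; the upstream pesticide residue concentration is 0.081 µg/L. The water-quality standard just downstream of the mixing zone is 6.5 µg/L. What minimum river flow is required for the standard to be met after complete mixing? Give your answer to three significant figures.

26900 L/s

Set C_mix = 6.5: (Q·0.08100 + 4700·43.20) / (Q + 4700) = 6.5
→ Q = 4700·(43.20 − 6.5)/(6.5 − 0.08100) = 26870 L/s.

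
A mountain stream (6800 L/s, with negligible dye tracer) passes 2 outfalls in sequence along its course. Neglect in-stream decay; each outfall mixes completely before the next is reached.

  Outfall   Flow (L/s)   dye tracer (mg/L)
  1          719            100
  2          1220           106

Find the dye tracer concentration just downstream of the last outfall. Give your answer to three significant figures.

23.0 mg/L

Outfall 1: combined Q = 7519 L/s; C = (6800·0 + 719.0·100.0)/7519 = 9.562 mg/L.
Outfall 2: combined Q = 8739 L/s; C = (7519·9.562 + 1220·106.0)/8739 = 23.03 mg/L.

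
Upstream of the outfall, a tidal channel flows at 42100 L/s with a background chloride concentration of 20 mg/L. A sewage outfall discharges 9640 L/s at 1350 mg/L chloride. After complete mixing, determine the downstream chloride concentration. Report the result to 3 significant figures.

After mixing, C = (42100·20.00 + 9640·1350) / 51740 = 13860000/51740 = 267.8 mg/L.

268 mg/L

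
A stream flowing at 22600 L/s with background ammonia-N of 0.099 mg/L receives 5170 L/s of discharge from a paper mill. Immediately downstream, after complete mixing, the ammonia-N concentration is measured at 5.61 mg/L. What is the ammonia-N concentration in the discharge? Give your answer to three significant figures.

29.7 mg/L

Mass balance: 22600·0.09900 + 5170·Cₑ = 27770·5.610
→ Cₑ = (27770·5.610 − 22600·0.09900) / 5170 = 29.70 mg/L.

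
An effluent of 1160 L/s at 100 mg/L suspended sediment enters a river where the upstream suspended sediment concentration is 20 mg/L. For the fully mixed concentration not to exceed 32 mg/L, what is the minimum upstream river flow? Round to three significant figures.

Set C_mix = 32: (Q·20.00 + 1160·100.0) / (Q + 1160) = 32
→ Q = 1160·(100.0 − 32)/(32 − 20.00) = 6573 L/s.

6570 L/s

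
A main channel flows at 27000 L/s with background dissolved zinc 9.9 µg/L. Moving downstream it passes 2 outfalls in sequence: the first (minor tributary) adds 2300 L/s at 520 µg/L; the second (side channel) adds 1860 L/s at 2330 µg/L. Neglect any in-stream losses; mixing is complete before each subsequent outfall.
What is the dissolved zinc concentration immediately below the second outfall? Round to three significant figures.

Below outfall 1: Q → 29300 L/s, C = (27000·9.900 + 2300·520.0)/29300 = 49.94 µg/L.
Below outfall 2: Q → 31160 L/s, C = (29300·49.94 + 1860·2330)/31160 = 186.0 µg/L.

186 µg/L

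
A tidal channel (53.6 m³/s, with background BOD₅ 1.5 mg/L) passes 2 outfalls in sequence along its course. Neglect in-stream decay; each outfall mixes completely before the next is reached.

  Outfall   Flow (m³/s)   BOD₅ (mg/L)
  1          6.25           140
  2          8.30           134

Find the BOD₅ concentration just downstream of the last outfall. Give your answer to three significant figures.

30.3 mg/L

After outfall 1: Q = 53.60 + 6.250 = 59.85 m³/s; C = (53.60·1.500 + 6.250·140.0)/59.85 = 15.96 mg/L.
After outfall 2: Q = 59.85 + 8.300 = 68.15 m³/s; C = (59.85·15.96 + 8.300·134.0)/68.15 = 30.34 mg/L.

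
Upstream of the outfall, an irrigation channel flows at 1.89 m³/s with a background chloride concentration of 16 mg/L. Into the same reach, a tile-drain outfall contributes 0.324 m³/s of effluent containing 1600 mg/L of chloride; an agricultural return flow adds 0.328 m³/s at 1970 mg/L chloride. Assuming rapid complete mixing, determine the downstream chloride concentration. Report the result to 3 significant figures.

470 mg/L

Mass balance: C = (1.890·16.00 + 0.3240·1600 + 0.3280·1970) / 2.542 = 1195/2.542 = 470.0 mg/L.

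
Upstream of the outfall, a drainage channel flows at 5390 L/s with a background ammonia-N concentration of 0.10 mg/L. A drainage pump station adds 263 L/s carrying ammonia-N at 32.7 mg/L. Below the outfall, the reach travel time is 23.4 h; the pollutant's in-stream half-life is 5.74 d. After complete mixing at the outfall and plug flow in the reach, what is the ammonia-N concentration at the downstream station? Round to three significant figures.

Conservation of mass: C = (5390·0.1000 + 263.0·32.70) / 5653 = 9139/5653 = 1.617 mg/L.
Half-life 5.74 d → k = ln 2 / 5.74 = 0.1208 d⁻¹.
First-order decay: C = 1.617·exp(−k·t) = 1.617·0.8889 = 1.437 mg/L.

1.44 mg/L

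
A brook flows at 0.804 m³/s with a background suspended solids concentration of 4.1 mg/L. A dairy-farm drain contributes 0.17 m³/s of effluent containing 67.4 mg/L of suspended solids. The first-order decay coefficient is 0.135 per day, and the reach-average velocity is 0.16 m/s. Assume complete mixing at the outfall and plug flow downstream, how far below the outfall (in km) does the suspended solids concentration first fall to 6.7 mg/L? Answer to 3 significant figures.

83.5 km

Flow-weighted average: C = (0.8040·4.100 + 0.1700·67.40) / 0.9740 = 14.75/0.9740 = 15.15 mg/L.
Set 15.15·exp(−k·t) = 6.7 → t = ln(15.15/6.7)/k = 522100 s = 145.0 h.
Distance = v·t = 0.16·522100 = 83540 m = 83.54 km.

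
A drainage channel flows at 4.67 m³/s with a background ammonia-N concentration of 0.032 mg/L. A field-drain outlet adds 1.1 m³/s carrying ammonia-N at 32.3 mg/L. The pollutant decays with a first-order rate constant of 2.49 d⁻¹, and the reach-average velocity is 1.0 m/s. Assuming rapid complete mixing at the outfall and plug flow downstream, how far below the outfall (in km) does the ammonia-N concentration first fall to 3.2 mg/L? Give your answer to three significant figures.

22.9 km

Flow-weighted average: C = (4.670·0.03200 + 1.100·32.30) / 5.770 = 35.68/5.770 = 6.184 mg/L.
Set 6.184·exp(−k·t) = 3.2 → t = ln(6.184/3.2)/k = 22860 s = 6.349 h.
Distance = v·t = 1.0·22860 = 22860 m = 22.86 km.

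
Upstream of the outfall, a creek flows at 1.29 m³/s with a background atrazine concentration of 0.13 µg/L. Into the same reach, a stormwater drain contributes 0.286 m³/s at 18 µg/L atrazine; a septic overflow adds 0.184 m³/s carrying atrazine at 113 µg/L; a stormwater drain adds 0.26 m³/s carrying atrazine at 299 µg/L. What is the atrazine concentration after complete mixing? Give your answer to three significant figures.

51.4 µg/L

Conservation of mass: C = (1.290·0.1300 + 0.2860·18.00 + 0.1840·113.0 + 0.2600·299.0) / 2.020 = 103.8/2.020 = 51.41 µg/L.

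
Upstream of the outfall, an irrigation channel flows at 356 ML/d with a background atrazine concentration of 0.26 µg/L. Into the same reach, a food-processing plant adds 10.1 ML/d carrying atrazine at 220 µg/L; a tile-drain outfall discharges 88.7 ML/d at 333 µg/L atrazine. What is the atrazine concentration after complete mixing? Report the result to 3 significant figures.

70.0 µg/L

Mixed concentration C = ΣQC/ΣQ = (356.0·0.2600 + 10.10·220.0 + 88.70·333.0) / 454.8 = 31850/454.8 = 70.03 µg/L.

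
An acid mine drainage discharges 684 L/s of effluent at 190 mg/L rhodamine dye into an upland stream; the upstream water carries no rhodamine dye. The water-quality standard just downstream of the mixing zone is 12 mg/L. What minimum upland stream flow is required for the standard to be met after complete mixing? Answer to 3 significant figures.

Set C_mix = 12: (Q·0 + 684.0·190.0) / (Q + 684.0) = 12
→ Q = 684.0·(190.0 − 12)/(12 − 0) = 10150 L/s.

10100 L/s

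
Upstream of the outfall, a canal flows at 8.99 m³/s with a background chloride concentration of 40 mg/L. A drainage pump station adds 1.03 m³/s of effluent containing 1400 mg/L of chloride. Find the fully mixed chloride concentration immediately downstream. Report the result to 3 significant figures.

After mixing, C = (8.990·40.00 + 1.030·1400) / 10.02 = 1802/10.02 = 179.8 mg/L.

180 mg/L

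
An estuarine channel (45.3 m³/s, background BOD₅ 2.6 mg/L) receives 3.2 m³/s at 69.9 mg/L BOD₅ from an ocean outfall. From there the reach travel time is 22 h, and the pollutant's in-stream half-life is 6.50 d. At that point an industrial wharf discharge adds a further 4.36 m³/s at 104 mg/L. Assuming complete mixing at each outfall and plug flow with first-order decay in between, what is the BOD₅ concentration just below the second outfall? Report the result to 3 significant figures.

14.4 mg/L

After mixing, C = (45.30·2.600 + 3.200·69.90) / 48.50 = 341.5/48.50 = 7.040 mg/L; combined flow 48.50 m³/s.
Half-life 6.50 d → k = ln 2 / 6.50 = 0.1066 d⁻¹.
First-order decay: C = 7.040·exp(−k·t) = 7.040·0.9069 = 6.385 mg/L.
At the second outfall, C = (48.50·6.385 + 4.360·104.0) / (48.50 + 4.360) = 14.44 mg/L.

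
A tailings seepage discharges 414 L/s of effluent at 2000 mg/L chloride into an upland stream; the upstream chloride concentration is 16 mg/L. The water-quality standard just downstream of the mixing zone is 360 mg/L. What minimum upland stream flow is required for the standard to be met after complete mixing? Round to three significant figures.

1970 L/s

Set C_mix = 360: (Q·16.00 + 414.0·2000) / (Q + 414.0) = 360
→ Q = 414.0·(2000 − 360)/(360 − 16.00) = 1974 L/s.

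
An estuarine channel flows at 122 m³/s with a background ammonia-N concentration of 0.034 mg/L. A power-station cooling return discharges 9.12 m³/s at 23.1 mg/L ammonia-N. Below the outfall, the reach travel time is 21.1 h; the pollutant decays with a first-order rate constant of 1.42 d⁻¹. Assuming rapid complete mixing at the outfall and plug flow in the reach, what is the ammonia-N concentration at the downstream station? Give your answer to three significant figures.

0.470 mg/L

Conservation of mass: C = (122.0·0.03400 + 9.120·23.10) / 131.1 = 214.8/131.1 = 1.638 mg/L.
First-order decay: C = 1.638·exp(−k·t) = 1.638·0.2870 = 0.4701 mg/L.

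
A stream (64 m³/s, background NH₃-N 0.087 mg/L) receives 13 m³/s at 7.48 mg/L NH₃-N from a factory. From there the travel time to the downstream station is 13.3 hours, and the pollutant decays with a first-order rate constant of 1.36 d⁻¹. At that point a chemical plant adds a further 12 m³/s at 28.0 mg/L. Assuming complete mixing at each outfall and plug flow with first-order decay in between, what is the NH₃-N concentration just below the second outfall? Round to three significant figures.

After mixing, C = (64.00·0.08700 + 13.00·7.480) / 77.00 = 102.8/77.00 = 1.335 mg/L; combined flow 77.00 m³/s.
Applying C = C₀e^(−kt): 1.335 × 0.4706 = 0.6284 mg/L.
Second outfall: C = (77.00·0.6284 + 12.00·28.00)/89.00 = 4.319 mg/L.

4.32 mg/L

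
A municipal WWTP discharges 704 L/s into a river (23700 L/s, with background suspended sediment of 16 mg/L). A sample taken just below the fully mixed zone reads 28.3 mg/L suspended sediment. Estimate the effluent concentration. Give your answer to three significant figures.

Mass balance: 23700·16.00 + 704.0·Cₑ = 24400·28.30
→ Cₑ = (24400·28.30 − 23700·16.00) / 704.0 = 442.4 mg/L.

442 mg/L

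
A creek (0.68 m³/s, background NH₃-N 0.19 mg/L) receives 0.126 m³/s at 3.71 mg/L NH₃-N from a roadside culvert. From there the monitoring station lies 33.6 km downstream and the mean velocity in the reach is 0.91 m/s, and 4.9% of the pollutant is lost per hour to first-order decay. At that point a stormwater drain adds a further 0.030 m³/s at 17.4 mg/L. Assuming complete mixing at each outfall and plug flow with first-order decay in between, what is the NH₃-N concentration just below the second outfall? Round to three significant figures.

1.05 mg/L

Mixed concentration C = ΣQC/ΣQ = (0.6800·0.1900 + 0.1260·3.710) / 0.8060 = 0.5967/0.8060 = 0.7403 mg/L; combined flow 0.8060 m³/s.
Travel time t = 33.6·1000 / 0.91 = 36920 s = 10.26 h.
4.9%/h lost → k = −ln(1 − 0.049) = 0.05024 h⁻¹.
Applying C = C₀e^(−kt): 0.7403 × 0.5973 = 0.4422 mg/L.
At the second outfall, C = (0.8060·0.4422 + 0.03000·17.40) / (0.8060 + 0.03000) = 1.051 mg/L.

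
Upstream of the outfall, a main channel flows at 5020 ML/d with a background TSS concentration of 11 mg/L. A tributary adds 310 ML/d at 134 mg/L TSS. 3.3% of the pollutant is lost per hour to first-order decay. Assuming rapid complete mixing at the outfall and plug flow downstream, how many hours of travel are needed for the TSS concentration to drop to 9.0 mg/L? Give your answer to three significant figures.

Mass balance: C = (5020·11.00 + 310.0·134.0) / 5330 = 96760/5330 = 18.15 mg/L.
3.3%/h lost → k = −ln(1 − 0.033) = 0.03356 h⁻¹.
18.15·exp(−k·t) = 9.0 → t = ln(18.15/9.0)/k = 75270 s = 20.91 h.

20.9 h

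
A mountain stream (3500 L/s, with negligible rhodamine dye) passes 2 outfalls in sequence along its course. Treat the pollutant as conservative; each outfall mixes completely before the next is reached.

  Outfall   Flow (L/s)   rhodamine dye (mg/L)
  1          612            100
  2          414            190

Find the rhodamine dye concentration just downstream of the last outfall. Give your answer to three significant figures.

30.9 mg/L

Outfall 1: combined Q = 4112 L/s; C = (3500·0 + 612.0·100.0)/4112 = 14.88 mg/L.
Outfall 2: combined Q = 4526 L/s; C = (4112·14.88 + 414.0·190.0)/4526 = 30.90 mg/L.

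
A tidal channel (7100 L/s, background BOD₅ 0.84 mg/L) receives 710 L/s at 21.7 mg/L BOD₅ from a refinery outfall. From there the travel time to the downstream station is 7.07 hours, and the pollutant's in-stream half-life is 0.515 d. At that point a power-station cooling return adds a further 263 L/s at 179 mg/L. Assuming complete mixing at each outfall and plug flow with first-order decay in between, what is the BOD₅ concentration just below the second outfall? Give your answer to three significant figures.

7.61 mg/L

Flow-weighted average: C = (7100·0.8400 + 710.0·21.70) / 7810 = 21370/7810 = 2.736 mg/L; combined flow 7810 L/s.
Half-life 0.515 d → k = ln 2 / 0.515 = 1.346 d⁻¹.
After decay, C = 2.736 × e^(−kt) = 2.736 × 0.6727 = 1.841 mg/L.
At the second outfall, C = (7810·1.841 + 263.0·179.0) / (7810 + 263.0) = 7.612 mg/L.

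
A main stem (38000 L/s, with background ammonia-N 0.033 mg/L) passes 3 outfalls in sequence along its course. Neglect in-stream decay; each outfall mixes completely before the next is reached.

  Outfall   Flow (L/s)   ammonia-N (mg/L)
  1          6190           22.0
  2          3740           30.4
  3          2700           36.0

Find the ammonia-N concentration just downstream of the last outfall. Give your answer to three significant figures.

Outfall 1: combined Q = 44190 L/s; C = (38000·0.03300 + 6190·22.00)/44190 = 3.110 mg/L.
Outfall 2: combined Q = 47930 L/s; C = (44190·3.110 + 3740·30.40)/47930 = 5.240 mg/L.
Outfall 3: combined Q = 50630 L/s; C = (47930·5.240 + 2700·36.00)/50630 = 6.880 mg/L.

6.88 mg/L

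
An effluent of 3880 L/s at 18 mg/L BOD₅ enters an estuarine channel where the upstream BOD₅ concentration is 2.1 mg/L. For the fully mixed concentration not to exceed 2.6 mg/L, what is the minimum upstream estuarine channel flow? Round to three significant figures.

120000 L/s

Set C_mix = 2.6: (Q·2.100 + 3880·18.00) / (Q + 3880) = 2.6
→ Q = 3880·(18.00 − 2.6)/(2.6 − 2.100) = 119500 L/s.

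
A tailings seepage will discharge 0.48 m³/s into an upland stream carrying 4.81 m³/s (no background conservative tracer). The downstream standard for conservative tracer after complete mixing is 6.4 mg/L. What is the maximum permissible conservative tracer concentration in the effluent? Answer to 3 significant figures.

At the limit, (Qr·Cr + Qe·Cₑ)/(Qr + Qe) = 6.4:
Cₑ = (5.290·6.4 − 4.810·0) / 0.4800 = 70.53 mg/L.

70.5 mg/L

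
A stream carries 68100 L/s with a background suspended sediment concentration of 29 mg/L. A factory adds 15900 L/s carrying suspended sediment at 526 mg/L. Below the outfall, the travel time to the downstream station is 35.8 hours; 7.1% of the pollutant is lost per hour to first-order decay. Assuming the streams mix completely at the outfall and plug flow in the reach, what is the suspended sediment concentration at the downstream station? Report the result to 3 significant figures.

Mixed concentration C = ΣQC/ΣQ = (68100·29.00 + 15900·526.0) / 84000 = 10340000/84000 = 123.1 mg/L.
7.1%/h lost → k = −ln(1 − 0.071) = 0.07365 h⁻¹.
First-order decay: C = 123.1·exp(−k·t) = 123.1·0.07161 = 8.813 mg/L.

8.81 mg/L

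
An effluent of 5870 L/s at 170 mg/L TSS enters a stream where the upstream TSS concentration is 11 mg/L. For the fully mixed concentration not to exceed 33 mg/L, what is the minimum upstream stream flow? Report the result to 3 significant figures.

Set C_mix = 33: (Q·11.00 + 5870·170.0) / (Q + 5870) = 33
→ Q = 5870·(170.0 − 33)/(33 − 11.00) = 36550 L/s.

36600 L/s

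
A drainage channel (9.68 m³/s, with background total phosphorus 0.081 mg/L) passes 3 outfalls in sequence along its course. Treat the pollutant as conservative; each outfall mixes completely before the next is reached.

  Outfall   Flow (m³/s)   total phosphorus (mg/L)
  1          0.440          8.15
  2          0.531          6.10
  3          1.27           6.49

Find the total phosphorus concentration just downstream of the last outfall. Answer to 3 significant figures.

After outfall 1: Q = 9.680 + 0.4400 = 10.12 m³/s; C = (9.680·0.08100 + 0.4400·8.150)/10.12 = 0.4318 mg/L.
After outfall 2: Q = 10.12 + 0.5310 = 10.65 m³/s; C = (10.12·0.4318 + 0.5310·6.100)/10.65 = 0.7144 mg/L.
After outfall 3: Q = 10.65 + 1.270 = 11.92 m³/s; C = (10.65·0.7144 + 1.270·6.490)/11.92 = 1.330 mg/L.

1.33 mg/L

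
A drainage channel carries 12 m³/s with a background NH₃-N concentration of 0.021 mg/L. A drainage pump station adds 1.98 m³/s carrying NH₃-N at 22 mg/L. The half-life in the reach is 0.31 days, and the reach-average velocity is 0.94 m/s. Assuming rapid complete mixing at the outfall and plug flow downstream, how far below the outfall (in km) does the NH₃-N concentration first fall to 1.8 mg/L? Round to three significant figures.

Mass balance: C = (12.00·0.02100 + 1.980·22.00) / 13.98 = 43.81/13.98 = 3.134 mg/L.
Half-life 0.31 d → k = ln 2 / 0.31 = 2.236 d⁻¹.
Set 3.134·exp(−k·t) = 1.8 → t = ln(3.134/1.8)/k = 21430 s = 5.952 h.
Distance = v·t = 0.94·21430 = 20140 m = 20.14 km.

20.1 km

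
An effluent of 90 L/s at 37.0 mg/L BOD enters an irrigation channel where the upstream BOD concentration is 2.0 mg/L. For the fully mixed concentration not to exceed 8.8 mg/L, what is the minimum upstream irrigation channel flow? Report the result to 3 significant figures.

373 L/s

Set C_mix = 8.8: (Q·2.000 + 90.00·37.00) / (Q + 90.00) = 8.8
→ Q = 90.00·(37.00 − 8.8)/(8.8 − 2.000) = 373.2 L/s.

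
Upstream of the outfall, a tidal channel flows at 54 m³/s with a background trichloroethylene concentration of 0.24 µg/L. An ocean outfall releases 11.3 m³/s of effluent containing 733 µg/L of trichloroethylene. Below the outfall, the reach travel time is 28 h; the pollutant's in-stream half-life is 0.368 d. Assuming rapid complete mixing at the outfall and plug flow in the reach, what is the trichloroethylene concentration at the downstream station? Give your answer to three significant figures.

14.1 µg/L

Mixed concentration C = ΣQC/ΣQ = (54.00·0.2400 + 11.30·733.0) / 65.30 = 8296/65.30 = 127.0 µg/L.
Half-life 0.368 d → k = ln 2 / 0.368 = 1.884 d⁻¹.
After decay, C = 127.0 × e^(−kt) = 127.0 × 0.1111 = 14.11 µg/L.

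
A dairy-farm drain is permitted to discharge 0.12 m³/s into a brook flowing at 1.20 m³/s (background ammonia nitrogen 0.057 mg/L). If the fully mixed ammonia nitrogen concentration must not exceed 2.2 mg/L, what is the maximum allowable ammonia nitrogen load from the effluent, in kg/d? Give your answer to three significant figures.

245 kg/d

Mass balance at the limit: 1.200·0.05700 + 0.1200·Cₑ = 1.320·2.2 → Cₑ = 23.63 mg/L.
Load = 0.1200 m³/s × 23.63 g/m³ × 86 400 s/d = 245.0 kg/d.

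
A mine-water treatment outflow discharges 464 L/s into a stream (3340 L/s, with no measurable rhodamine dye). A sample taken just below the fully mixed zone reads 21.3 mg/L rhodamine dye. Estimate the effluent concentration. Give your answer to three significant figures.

Mass balance: 3340·0 + 464.0·Cₑ = 3804·21.30
→ Cₑ = (3804·21.30 − 3340·0) / 464.0 = 174.6 mg/L.

175 mg/L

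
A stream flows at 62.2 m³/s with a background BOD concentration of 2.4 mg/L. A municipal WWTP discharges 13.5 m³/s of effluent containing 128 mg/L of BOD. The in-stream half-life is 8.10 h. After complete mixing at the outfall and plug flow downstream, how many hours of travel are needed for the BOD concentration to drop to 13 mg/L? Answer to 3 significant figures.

Mixed concentration C = ΣQC/ΣQ = (62.20·2.400 + 13.50·128.0) / 75.70 = 1877/75.70 = 24.80 mg/L.
Half-life 8.10 h → k = ln 2 / 8.10 = 0.08557 h⁻¹ = 2.054 d⁻¹.
24.80·exp(−k·t) = 13 → t = ln(24.80/13)/k = 27170 s = 7.547 h.

7.55 h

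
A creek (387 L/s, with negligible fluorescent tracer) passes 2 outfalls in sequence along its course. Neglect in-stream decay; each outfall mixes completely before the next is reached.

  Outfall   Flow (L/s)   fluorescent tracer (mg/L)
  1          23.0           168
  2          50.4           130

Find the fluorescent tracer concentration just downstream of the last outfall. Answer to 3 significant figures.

Below outfall 1: Q → 410.0 L/s, C = (387.0·0 + 23.00·168.0)/410.0 = 9.424 mg/L.
Below outfall 2: Q → 460.4 L/s, C = (410.0·9.424 + 50.40·130.0)/460.4 = 22.62 mg/L.

22.6 mg/L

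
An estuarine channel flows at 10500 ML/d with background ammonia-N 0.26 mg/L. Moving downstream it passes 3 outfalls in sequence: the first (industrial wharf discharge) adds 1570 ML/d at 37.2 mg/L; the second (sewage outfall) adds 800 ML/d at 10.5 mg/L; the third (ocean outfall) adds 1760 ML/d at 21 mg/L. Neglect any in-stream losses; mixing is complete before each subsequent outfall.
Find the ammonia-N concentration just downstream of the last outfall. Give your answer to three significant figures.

After outfall 1: Q = 10500 + 1570 = 12070 ML/d; C = (10500·0.2600 + 1570·37.20)/12070 = 5.065 mg/L.
After outfall 2: Q = 12070 + 800.0 = 12870 ML/d; C = (12070·5.065 + 800.0·10.50)/12870 = 5.403 mg/L.
After outfall 3: Q = 12870 + 1760 = 14630 ML/d; C = (12870·5.403 + 1760·21.00)/14630 = 7.279 mg/L.

7.28 mg/L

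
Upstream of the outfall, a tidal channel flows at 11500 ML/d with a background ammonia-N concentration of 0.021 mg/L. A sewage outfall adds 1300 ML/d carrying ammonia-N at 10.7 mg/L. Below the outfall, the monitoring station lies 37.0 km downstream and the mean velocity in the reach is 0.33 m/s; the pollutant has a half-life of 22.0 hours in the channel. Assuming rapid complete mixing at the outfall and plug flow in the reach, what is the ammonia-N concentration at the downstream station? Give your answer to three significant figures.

0.414 mg/L

Mass balance: C = (11500·0.02100 + 1300·10.70) / 12800 = 14150/12800 = 1.106 mg/L.
Travel time t = 37.0·1000 / 0.33 = 112100 s = 31.14 h.
Half-life 22.0 h → k = ln 2 / 22.0 = 0.03151 h⁻¹ = 0.7562 d⁻¹.
After decay, C = 1.106 × e^(−kt) = 1.106 × 0.3748 = 0.4144 mg/L.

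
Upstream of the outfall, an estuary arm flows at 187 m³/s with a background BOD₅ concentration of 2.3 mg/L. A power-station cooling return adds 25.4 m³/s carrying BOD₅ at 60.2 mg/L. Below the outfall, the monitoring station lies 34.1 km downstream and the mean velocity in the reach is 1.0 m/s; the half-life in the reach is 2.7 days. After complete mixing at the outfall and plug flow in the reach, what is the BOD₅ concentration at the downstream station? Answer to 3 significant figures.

8.34 mg/L

Flow-weighted average: C = (187.0·2.300 + 25.40·60.20) / 212.4 = 1959/212.4 = 9.224 mg/L.
Travel time t = 34.1·1000 / 1.0 = 34100 s = 9.472 h.
Half-life 2.7 d → k = ln 2 / 2.7 = 0.2567 d⁻¹.
First-order decay: C = 9.224·exp(−k·t) = 9.224·0.9036 = 8.335 mg/L.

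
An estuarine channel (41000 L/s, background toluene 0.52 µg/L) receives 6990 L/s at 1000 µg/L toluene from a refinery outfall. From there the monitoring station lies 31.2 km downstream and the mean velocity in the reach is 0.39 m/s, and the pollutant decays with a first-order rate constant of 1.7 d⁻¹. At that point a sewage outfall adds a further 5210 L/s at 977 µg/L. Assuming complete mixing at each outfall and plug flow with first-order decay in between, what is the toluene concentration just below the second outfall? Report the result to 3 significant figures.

123 µg/L

After mixing, C = (41000·0.5200 + 6990·1000) / 47990 = 7011000/47990 = 146.1 µg/L; combined flow 47990 L/s.
Travel time t = 31.2·1000 / 0.39 = 80000 s = 22.22 h.
First-order decay: C = 146.1·exp(−k·t) = 146.1·0.2072 = 30.27 µg/L.
Second outfall: C = (47990·30.27 + 5210·977.0)/53200 = 123.0 µg/L.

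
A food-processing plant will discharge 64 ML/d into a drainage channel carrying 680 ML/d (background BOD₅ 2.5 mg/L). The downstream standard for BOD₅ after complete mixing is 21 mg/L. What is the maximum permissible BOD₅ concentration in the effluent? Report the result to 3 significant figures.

At the limit, (Qr·Cr + Qe·Cₑ)/(Qr + Qe) = 21:
Cₑ = (744.0·21 − 680.0·2.500) / 64.00 = 217.6 mg/L.

218 mg/L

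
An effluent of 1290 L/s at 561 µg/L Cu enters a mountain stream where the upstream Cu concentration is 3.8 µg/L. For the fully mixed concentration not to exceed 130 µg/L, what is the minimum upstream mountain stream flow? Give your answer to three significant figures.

Set C_mix = 130: (Q·3.800 + 1290·561.0) / (Q + 1290) = 130
→ Q = 1290·(561.0 − 130)/(130 − 3.800) = 4406 L/s.

4410 L/s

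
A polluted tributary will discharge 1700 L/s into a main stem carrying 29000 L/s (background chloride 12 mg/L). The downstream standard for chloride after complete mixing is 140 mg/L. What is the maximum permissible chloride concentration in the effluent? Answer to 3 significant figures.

2320 mg/L

At the limit, (Qr·Cr + Qe·Cₑ)/(Qr + Qe) = 140:
Cₑ = (30700·140 − 29000·12.00) / 1700 = 2324 mg/L.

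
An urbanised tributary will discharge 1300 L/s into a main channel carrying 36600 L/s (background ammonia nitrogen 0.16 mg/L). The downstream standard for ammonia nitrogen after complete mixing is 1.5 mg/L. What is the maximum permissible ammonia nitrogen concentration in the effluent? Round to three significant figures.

39.2 mg/L

At the limit, (Qr·Cr + Qe·Cₑ)/(Qr + Qe) = 1.5:
Cₑ = (37900·1.5 − 36600·0.1600) / 1300 = 39.23 mg/L.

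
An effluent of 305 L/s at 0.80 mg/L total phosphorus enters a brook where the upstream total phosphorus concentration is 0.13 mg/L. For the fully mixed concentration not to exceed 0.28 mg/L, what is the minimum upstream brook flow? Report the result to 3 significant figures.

1060 L/s

Set C_mix = 0.28: (Q·0.1300 + 305.0·0.8000) / (Q + 305.0) = 0.28
→ Q = 305.0·(0.8000 − 0.28)/(0.28 − 0.1300) = 1057 L/s.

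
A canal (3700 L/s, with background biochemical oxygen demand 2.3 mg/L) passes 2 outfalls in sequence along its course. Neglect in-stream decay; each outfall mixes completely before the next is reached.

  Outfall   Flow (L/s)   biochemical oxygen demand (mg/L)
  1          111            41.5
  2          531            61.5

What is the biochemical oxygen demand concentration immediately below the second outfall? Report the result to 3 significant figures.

After outfall 1: Q = 3700 + 111.0 = 3811 L/s; C = (3700·2.300 + 111.0·41.50)/3811 = 3.442 mg/L.
After outfall 2: Q = 3811 + 531.0 = 4342 L/s; C = (3811·3.442 + 531.0·61.50)/4342 = 10.54 mg/L.

10.5 mg/L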